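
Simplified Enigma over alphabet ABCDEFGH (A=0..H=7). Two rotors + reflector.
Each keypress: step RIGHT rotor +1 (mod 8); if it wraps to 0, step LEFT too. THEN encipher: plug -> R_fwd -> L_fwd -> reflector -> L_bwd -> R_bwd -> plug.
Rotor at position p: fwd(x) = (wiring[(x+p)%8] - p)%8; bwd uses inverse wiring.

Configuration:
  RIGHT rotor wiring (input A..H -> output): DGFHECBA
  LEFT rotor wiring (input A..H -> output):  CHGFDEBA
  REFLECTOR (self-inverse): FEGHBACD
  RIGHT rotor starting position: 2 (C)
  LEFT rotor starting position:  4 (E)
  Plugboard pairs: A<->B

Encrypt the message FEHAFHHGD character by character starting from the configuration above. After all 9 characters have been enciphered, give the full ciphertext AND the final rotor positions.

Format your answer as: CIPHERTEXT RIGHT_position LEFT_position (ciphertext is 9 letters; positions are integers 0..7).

Answer: EHCFEFFAG 3 5

Derivation:
Char 1 ('F'): step: R->3, L=4; F->plug->F->R->A->L->H->refl->D->L'->F->R'->E->plug->E
Char 2 ('E'): step: R->4, L=4; E->plug->E->R->H->L->B->refl->E->L'->D->R'->H->plug->H
Char 3 ('H'): step: R->5, L=4; H->plug->H->R->H->L->B->refl->E->L'->D->R'->C->plug->C
Char 4 ('A'): step: R->6, L=4; A->plug->B->R->C->L->F->refl->A->L'->B->R'->F->plug->F
Char 5 ('F'): step: R->7, L=4; F->plug->F->R->F->L->D->refl->H->L'->A->R'->E->plug->E
Char 6 ('H'): step: R->0, L->5 (L advanced); H->plug->H->R->A->L->H->refl->D->L'->C->R'->F->plug->F
Char 7 ('H'): step: R->1, L=5; H->plug->H->R->C->L->D->refl->H->L'->A->R'->F->plug->F
Char 8 ('G'): step: R->2, L=5; G->plug->G->R->B->L->E->refl->B->L'->F->R'->B->plug->A
Char 9 ('D'): step: R->3, L=5; D->plug->D->R->G->L->A->refl->F->L'->D->R'->G->plug->G
Final: ciphertext=EHCFEFFAG, RIGHT=3, LEFT=5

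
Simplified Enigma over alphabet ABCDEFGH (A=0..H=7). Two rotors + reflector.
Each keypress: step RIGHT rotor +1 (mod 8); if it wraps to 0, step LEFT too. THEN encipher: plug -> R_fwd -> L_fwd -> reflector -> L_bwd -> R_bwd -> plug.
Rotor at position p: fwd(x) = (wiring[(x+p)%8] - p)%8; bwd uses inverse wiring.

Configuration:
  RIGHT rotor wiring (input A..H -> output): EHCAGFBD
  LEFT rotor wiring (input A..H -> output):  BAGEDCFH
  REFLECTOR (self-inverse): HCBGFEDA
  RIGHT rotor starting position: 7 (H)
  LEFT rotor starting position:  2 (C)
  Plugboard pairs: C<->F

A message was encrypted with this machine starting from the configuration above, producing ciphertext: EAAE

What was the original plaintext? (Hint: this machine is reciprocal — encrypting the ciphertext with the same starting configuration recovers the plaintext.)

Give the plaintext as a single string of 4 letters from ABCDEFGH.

Char 1 ('E'): step: R->0, L->3 (L advanced); E->plug->E->R->G->L->F->refl->E->L'->E->R'->A->plug->A
Char 2 ('A'): step: R->1, L=3; A->plug->A->R->G->L->F->refl->E->L'->E->R'->E->plug->E
Char 3 ('A'): step: R->2, L=3; A->plug->A->R->A->L->B->refl->C->L'->D->R'->D->plug->D
Char 4 ('E'): step: R->3, L=3; E->plug->E->R->A->L->B->refl->C->L'->D->R'->B->plug->B

Answer: AEDB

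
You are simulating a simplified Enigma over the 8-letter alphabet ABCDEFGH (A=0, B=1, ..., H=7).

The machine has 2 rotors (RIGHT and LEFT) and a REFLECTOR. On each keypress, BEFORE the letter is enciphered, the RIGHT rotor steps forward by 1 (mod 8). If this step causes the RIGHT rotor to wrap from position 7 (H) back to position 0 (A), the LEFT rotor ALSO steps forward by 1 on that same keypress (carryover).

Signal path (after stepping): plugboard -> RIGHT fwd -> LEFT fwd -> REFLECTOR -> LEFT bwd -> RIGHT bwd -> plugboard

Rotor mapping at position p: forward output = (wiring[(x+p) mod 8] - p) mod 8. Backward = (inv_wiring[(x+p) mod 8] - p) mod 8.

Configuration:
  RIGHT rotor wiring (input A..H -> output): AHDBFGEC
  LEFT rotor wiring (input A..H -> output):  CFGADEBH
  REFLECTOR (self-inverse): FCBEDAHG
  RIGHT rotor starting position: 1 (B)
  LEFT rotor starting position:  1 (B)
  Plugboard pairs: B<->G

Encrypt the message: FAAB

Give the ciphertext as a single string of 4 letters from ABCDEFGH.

Char 1 ('F'): step: R->2, L=1; F->plug->F->R->A->L->E->refl->D->L'->E->R'->D->plug->D
Char 2 ('A'): step: R->3, L=1; A->plug->A->R->G->L->G->refl->H->L'->C->R'->B->plug->G
Char 3 ('A'): step: R->4, L=1; A->plug->A->R->B->L->F->refl->A->L'->F->R'->H->plug->H
Char 4 ('B'): step: R->5, L=1; B->plug->G->R->E->L->D->refl->E->L'->A->R'->H->plug->H

Answer: DGHH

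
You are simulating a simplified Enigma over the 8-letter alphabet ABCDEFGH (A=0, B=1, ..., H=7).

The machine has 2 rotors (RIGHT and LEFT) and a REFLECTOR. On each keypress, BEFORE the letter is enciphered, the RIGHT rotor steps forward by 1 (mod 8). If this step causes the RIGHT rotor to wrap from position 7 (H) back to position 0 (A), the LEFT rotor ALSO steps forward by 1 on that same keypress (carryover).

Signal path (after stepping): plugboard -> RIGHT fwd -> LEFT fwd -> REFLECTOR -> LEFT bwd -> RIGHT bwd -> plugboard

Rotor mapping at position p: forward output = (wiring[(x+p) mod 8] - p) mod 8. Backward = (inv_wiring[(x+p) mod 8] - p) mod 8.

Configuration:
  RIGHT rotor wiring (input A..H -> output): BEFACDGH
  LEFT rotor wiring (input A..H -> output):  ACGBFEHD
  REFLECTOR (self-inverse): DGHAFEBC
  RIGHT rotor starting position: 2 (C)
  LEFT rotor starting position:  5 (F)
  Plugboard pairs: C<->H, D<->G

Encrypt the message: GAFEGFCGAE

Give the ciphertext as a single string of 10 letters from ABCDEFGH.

Answer: BCBHDAHAEC

Derivation:
Char 1 ('G'): step: R->3, L=5; G->plug->D->R->D->L->D->refl->A->L'->H->R'->B->plug->B
Char 2 ('A'): step: R->4, L=5; A->plug->A->R->G->L->E->refl->F->L'->E->R'->H->plug->C
Char 3 ('F'): step: R->5, L=5; F->plug->F->R->A->L->H->refl->C->L'->B->R'->B->plug->B
Char 4 ('E'): step: R->6, L=5; E->plug->E->R->H->L->A->refl->D->L'->D->R'->C->plug->H
Char 5 ('G'): step: R->7, L=5; G->plug->D->R->G->L->E->refl->F->L'->E->R'->G->plug->D
Char 6 ('F'): step: R->0, L->6 (L advanced); F->plug->F->R->D->L->E->refl->F->L'->B->R'->A->plug->A
Char 7 ('C'): step: R->1, L=6; C->plug->H->R->A->L->B->refl->G->L'->H->R'->C->plug->H
Char 8 ('G'): step: R->2, L=6; G->plug->D->R->B->L->F->refl->E->L'->D->R'->A->plug->A
Char 9 ('A'): step: R->3, L=6; A->plug->A->R->F->L->D->refl->A->L'->E->R'->E->plug->E
Char 10 ('E'): step: R->4, L=6; E->plug->E->R->F->L->D->refl->A->L'->E->R'->H->plug->C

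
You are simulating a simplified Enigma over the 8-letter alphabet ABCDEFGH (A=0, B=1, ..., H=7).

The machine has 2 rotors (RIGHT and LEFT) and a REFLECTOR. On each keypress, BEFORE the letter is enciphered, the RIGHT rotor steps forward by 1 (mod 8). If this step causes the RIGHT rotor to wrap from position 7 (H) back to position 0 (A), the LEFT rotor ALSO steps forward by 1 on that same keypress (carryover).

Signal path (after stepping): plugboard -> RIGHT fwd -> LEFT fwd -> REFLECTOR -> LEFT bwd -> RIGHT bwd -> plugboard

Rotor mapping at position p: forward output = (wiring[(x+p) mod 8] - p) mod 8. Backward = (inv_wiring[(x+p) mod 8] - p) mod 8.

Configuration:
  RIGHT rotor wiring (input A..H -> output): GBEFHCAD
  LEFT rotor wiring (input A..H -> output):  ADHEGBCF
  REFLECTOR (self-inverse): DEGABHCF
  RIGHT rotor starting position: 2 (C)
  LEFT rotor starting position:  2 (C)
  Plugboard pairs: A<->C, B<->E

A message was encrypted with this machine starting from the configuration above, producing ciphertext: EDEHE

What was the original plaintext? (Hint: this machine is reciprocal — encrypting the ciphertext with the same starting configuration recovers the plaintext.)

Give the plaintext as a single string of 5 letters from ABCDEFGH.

Answer: DBGEA

Derivation:
Char 1 ('E'): step: R->3, L=2; E->plug->B->R->E->L->A->refl->D->L'->F->R'->D->plug->D
Char 2 ('D'): step: R->4, L=2; D->plug->D->R->H->L->B->refl->E->L'->C->R'->E->plug->B
Char 3 ('E'): step: R->5, L=2; E->plug->B->R->D->L->H->refl->F->L'->A->R'->G->plug->G
Char 4 ('H'): step: R->6, L=2; H->plug->H->R->E->L->A->refl->D->L'->F->R'->B->plug->E
Char 5 ('E'): step: R->7, L=2; E->plug->B->R->H->L->B->refl->E->L'->C->R'->C->plug->A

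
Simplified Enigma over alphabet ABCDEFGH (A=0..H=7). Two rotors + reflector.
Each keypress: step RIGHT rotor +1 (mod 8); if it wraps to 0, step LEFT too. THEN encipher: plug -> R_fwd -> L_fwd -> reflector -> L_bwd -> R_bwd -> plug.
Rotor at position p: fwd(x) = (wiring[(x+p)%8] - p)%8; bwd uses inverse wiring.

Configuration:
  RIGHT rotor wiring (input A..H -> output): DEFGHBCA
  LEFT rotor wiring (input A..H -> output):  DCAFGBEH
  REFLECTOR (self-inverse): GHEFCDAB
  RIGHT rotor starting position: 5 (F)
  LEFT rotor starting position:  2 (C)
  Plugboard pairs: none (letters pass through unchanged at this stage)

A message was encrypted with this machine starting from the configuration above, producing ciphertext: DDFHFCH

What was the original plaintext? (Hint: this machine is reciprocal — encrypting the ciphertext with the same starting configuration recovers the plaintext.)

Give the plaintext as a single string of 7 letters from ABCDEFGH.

Char 1 ('D'): step: R->6, L=2; D->plug->D->R->G->L->B->refl->H->L'->D->R'->H->plug->H
Char 2 ('D'): step: R->7, L=2; D->plug->D->R->G->L->B->refl->H->L'->D->R'->H->plug->H
Char 3 ('F'): step: R->0, L->3 (L advanced); F->plug->F->R->B->L->D->refl->F->L'->H->R'->E->plug->E
Char 4 ('H'): step: R->1, L=3; H->plug->H->R->C->L->G->refl->A->L'->F->R'->C->plug->C
Char 5 ('F'): step: R->2, L=3; F->plug->F->R->G->L->H->refl->B->L'->D->R'->A->plug->A
Char 6 ('C'): step: R->3, L=3; C->plug->C->R->G->L->H->refl->B->L'->D->R'->A->plug->A
Char 7 ('H'): step: R->4, L=3; H->plug->H->R->C->L->G->refl->A->L'->F->R'->B->plug->B

Answer: HHECAAB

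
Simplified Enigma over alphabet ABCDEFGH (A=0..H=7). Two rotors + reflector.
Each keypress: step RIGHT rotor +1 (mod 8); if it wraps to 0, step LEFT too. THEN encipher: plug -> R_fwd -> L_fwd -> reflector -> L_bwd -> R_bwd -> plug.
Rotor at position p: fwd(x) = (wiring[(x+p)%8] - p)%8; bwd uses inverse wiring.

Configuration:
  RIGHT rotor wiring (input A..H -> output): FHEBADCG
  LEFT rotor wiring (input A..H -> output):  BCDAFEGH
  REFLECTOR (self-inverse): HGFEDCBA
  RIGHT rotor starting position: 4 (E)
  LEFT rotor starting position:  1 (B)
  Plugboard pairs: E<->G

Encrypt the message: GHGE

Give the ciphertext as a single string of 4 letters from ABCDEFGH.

Answer: FDAC

Derivation:
Char 1 ('G'): step: R->5, L=1; G->plug->E->R->C->L->H->refl->A->L'->H->R'->F->plug->F
Char 2 ('H'): step: R->6, L=1; H->plug->H->R->F->L->F->refl->C->L'->B->R'->D->plug->D
Char 3 ('G'): step: R->7, L=1; G->plug->E->R->C->L->H->refl->A->L'->H->R'->A->plug->A
Char 4 ('E'): step: R->0, L->2 (L advanced); E->plug->G->R->C->L->D->refl->E->L'->E->R'->C->plug->C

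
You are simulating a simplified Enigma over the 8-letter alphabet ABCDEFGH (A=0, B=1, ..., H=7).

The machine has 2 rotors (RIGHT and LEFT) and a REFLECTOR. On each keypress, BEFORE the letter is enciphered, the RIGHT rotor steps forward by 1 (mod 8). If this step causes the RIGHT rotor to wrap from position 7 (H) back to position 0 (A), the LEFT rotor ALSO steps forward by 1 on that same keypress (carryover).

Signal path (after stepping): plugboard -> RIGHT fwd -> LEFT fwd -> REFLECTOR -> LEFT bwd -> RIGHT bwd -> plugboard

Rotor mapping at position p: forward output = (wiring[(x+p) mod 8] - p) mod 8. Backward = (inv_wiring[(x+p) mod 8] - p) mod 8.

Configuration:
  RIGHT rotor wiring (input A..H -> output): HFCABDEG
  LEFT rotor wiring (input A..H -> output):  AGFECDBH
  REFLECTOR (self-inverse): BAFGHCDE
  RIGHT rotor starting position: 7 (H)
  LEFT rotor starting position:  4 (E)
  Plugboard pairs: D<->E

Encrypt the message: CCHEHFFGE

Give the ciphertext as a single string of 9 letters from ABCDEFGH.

Answer: ADABAHEHB

Derivation:
Char 1 ('C'): step: R->0, L->5 (L advanced); C->plug->C->R->C->L->C->refl->F->L'->H->R'->A->plug->A
Char 2 ('C'): step: R->1, L=5; C->plug->C->R->H->L->F->refl->C->L'->C->R'->E->plug->D
Char 3 ('H'): step: R->2, L=5; H->plug->H->R->D->L->D->refl->G->L'->A->R'->A->plug->A
Char 4 ('E'): step: R->3, L=5; E->plug->D->R->B->L->E->refl->H->L'->G->R'->B->plug->B
Char 5 ('H'): step: R->4, L=5; H->plug->H->R->E->L->B->refl->A->L'->F->R'->A->plug->A
Char 6 ('F'): step: R->5, L=5; F->plug->F->R->F->L->A->refl->B->L'->E->R'->H->plug->H
Char 7 ('F'): step: R->6, L=5; F->plug->F->R->C->L->C->refl->F->L'->H->R'->D->plug->E
Char 8 ('G'): step: R->7, L=5; G->plug->G->R->E->L->B->refl->A->L'->F->R'->H->plug->H
Char 9 ('E'): step: R->0, L->6 (L advanced); E->plug->D->R->A->L->D->refl->G->L'->F->R'->B->plug->B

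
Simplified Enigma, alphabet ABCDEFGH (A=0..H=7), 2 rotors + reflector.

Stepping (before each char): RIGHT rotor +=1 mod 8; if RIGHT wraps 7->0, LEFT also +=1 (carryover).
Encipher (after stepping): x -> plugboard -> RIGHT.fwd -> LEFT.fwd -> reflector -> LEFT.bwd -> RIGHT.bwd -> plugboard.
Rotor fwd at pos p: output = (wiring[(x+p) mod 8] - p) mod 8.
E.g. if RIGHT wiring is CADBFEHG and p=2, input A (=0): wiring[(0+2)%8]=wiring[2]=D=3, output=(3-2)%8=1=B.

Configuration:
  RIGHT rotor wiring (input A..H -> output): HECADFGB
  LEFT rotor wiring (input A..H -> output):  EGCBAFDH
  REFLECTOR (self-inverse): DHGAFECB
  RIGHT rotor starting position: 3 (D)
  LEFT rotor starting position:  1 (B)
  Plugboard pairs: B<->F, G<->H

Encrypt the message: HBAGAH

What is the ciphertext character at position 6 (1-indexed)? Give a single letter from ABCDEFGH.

Char 1 ('H'): step: R->4, L=1; H->plug->G->R->G->L->G->refl->C->L'->F->R'->D->plug->D
Char 2 ('B'): step: R->5, L=1; B->plug->F->R->F->L->C->refl->G->L'->G->R'->H->plug->G
Char 3 ('A'): step: R->6, L=1; A->plug->A->R->A->L->F->refl->E->L'->E->R'->E->plug->E
Char 4 ('G'): step: R->7, L=1; G->plug->H->R->H->L->D->refl->A->L'->C->R'->A->plug->A
Char 5 ('A'): step: R->0, L->2 (L advanced); A->plug->A->R->H->L->E->refl->F->L'->F->R'->F->plug->B
Char 6 ('H'): step: R->1, L=2; H->plug->G->R->A->L->A->refl->D->L'->D->R'->A->plug->A

A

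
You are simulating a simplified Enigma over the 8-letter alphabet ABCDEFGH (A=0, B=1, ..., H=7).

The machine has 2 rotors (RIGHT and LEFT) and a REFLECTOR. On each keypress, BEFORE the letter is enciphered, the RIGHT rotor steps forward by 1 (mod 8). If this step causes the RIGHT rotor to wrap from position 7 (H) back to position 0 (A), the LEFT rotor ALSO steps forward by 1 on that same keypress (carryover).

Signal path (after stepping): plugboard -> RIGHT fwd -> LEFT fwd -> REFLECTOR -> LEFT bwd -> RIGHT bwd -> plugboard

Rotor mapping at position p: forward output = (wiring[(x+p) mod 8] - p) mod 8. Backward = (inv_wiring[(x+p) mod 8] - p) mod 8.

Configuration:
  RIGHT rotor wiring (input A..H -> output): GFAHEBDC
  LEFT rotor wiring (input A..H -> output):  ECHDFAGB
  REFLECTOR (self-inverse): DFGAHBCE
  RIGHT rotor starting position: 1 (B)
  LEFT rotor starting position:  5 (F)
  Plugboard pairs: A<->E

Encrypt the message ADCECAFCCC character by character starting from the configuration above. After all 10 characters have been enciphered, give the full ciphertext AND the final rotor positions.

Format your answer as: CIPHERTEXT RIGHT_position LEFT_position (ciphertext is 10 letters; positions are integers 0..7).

Char 1 ('A'): step: R->2, L=5; A->plug->E->R->B->L->B->refl->F->L'->E->R'->G->plug->G
Char 2 ('D'): step: R->3, L=5; D->plug->D->R->A->L->D->refl->A->L'->H->R'->E->plug->A
Char 3 ('C'): step: R->4, L=5; C->plug->C->R->H->L->A->refl->D->L'->A->R'->A->plug->E
Char 4 ('E'): step: R->5, L=5; E->plug->A->R->E->L->F->refl->B->L'->B->R'->D->plug->D
Char 5 ('C'): step: R->6, L=5; C->plug->C->R->A->L->D->refl->A->L'->H->R'->D->plug->D
Char 6 ('A'): step: R->7, L=5; A->plug->E->R->A->L->D->refl->A->L'->H->R'->B->plug->B
Char 7 ('F'): step: R->0, L->6 (L advanced); F->plug->F->R->B->L->D->refl->A->L'->A->R'->C->plug->C
Char 8 ('C'): step: R->1, L=6; C->plug->C->R->G->L->H->refl->E->L'->D->R'->D->plug->D
Char 9 ('C'): step: R->2, L=6; C->plug->C->R->C->L->G->refl->C->L'->H->R'->D->plug->D
Char 10 ('C'): step: R->3, L=6; C->plug->C->R->G->L->H->refl->E->L'->D->R'->F->plug->F
Final: ciphertext=GAEDDBCDDF, RIGHT=3, LEFT=6

Answer: GAEDDBCDDF 3 6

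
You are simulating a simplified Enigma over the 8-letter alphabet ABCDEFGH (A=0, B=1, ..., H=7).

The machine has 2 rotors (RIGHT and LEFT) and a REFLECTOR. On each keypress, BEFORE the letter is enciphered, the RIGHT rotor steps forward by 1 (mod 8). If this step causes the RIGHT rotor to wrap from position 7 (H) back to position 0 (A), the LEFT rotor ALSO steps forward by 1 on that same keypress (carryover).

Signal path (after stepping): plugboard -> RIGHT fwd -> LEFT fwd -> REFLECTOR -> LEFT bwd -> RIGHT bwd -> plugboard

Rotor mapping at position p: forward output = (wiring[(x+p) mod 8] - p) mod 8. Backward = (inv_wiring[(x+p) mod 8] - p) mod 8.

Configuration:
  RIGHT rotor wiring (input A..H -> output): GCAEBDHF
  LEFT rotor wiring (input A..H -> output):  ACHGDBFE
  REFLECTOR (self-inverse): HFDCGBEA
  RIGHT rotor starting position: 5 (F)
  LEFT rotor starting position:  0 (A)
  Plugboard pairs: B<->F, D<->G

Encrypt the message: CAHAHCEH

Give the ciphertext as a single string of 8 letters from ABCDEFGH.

Char 1 ('C'): step: R->6, L=0; C->plug->C->R->A->L->A->refl->H->L'->C->R'->E->plug->E
Char 2 ('A'): step: R->7, L=0; A->plug->A->R->G->L->F->refl->B->L'->F->R'->E->plug->E
Char 3 ('H'): step: R->0, L->1 (L advanced); H->plug->H->R->F->L->E->refl->G->L'->B->R'->E->plug->E
Char 4 ('A'): step: R->1, L=1; A->plug->A->R->B->L->G->refl->E->L'->F->R'->H->plug->H
Char 5 ('H'): step: R->2, L=1; H->plug->H->R->A->L->B->refl->F->L'->C->R'->B->plug->F
Char 6 ('C'): step: R->3, L=1; C->plug->C->R->A->L->B->refl->F->L'->C->R'->E->plug->E
Char 7 ('E'): step: R->4, L=1; E->plug->E->R->C->L->F->refl->B->L'->A->R'->H->plug->H
Char 8 ('H'): step: R->5, L=1; H->plug->H->R->E->L->A->refl->H->L'->H->R'->G->plug->D

Answer: EEEHFEHD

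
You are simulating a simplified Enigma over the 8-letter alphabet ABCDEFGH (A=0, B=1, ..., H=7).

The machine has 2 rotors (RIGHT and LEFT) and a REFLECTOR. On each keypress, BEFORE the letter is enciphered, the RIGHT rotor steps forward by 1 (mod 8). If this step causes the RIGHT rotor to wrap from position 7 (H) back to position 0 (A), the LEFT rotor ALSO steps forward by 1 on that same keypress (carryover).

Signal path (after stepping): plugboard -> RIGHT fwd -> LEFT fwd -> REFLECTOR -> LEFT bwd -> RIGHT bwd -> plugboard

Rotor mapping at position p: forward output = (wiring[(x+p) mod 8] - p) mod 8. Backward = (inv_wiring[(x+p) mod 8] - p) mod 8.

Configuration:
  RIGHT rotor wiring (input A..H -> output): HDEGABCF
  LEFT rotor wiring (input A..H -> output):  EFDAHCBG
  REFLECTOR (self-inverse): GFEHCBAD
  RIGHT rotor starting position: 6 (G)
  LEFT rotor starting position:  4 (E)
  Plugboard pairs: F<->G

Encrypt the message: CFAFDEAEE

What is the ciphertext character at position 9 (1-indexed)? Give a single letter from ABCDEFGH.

Char 1 ('C'): step: R->7, L=4; C->plug->C->R->E->L->A->refl->G->L'->B->R'->F->plug->G
Char 2 ('F'): step: R->0, L->5 (L advanced); F->plug->G->R->C->L->B->refl->F->L'->A->R'->E->plug->E
Char 3 ('A'): step: R->1, L=5; A->plug->A->R->C->L->B->refl->F->L'->A->R'->E->plug->E
Char 4 ('F'): step: R->2, L=5; F->plug->G->R->F->L->G->refl->A->L'->E->R'->B->plug->B
Char 5 ('D'): step: R->3, L=5; D->plug->D->R->H->L->C->refl->E->L'->B->R'->H->plug->H
Char 6 ('E'): step: R->4, L=5; E->plug->E->R->D->L->H->refl->D->L'->G->R'->C->plug->C
Char 7 ('A'): step: R->5, L=5; A->plug->A->R->E->L->A->refl->G->L'->F->R'->B->plug->B
Char 8 ('E'): step: R->6, L=5; E->plug->E->R->G->L->D->refl->H->L'->D->R'->H->plug->H
Char 9 ('E'): step: R->7, L=5; E->plug->E->R->H->L->C->refl->E->L'->B->R'->F->plug->G

G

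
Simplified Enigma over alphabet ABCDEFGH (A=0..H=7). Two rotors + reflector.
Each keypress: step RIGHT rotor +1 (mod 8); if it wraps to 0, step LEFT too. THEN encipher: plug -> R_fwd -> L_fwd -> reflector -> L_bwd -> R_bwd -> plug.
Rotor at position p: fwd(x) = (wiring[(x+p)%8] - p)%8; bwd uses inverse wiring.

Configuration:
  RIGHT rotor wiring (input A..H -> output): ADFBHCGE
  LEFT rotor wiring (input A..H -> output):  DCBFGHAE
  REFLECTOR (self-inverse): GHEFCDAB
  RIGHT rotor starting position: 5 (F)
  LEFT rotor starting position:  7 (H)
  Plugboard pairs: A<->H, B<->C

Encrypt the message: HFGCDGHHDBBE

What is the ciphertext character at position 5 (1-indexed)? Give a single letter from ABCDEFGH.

Char 1 ('H'): step: R->6, L=7; H->plug->A->R->A->L->F->refl->D->L'->C->R'->C->plug->B
Char 2 ('F'): step: R->7, L=7; F->plug->F->R->A->L->F->refl->D->L'->C->R'->E->plug->E
Char 3 ('G'): step: R->0, L->0 (L advanced); G->plug->G->R->G->L->A->refl->G->L'->E->R'->H->plug->A
Char 4 ('C'): step: R->1, L=0; C->plug->B->R->E->L->G->refl->A->L'->G->R'->D->plug->D
Char 5 ('D'): step: R->2, L=0; D->plug->D->R->A->L->D->refl->F->L'->D->R'->A->plug->H

H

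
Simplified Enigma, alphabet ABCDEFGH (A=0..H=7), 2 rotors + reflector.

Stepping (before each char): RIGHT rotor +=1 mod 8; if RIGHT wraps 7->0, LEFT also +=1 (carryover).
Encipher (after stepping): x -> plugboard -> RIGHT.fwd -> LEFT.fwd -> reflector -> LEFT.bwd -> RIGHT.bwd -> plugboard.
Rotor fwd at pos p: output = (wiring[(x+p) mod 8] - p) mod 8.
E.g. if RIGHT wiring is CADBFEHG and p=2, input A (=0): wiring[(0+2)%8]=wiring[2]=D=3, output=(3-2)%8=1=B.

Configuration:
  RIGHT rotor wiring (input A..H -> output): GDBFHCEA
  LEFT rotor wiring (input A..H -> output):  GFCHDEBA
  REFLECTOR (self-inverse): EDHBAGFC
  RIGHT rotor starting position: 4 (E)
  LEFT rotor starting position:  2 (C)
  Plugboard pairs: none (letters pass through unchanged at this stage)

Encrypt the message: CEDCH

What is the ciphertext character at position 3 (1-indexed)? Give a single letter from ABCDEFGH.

Char 1 ('C'): step: R->5, L=2; C->plug->C->R->D->L->C->refl->H->L'->E->R'->F->plug->F
Char 2 ('E'): step: R->6, L=2; E->plug->E->R->D->L->C->refl->H->L'->E->R'->H->plug->H
Char 3 ('D'): step: R->7, L=2; D->plug->D->R->C->L->B->refl->D->L'->H->R'->B->plug->B

B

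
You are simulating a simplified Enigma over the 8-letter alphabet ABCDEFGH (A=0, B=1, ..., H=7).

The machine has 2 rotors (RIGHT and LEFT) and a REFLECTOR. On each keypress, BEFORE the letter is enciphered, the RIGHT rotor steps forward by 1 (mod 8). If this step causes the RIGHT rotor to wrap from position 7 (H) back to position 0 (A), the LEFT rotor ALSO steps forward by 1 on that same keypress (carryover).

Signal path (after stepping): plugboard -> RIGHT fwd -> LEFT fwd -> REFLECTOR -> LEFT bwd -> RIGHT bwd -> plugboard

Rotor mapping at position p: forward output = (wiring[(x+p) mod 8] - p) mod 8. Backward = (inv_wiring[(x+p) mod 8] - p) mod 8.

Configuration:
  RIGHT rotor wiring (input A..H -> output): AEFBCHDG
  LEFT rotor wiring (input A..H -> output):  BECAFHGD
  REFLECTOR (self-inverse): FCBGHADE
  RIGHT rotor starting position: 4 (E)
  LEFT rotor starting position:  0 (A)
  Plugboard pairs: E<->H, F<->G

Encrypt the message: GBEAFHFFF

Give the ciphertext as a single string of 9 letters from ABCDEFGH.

Answer: ACGBEFAAG

Derivation:
Char 1 ('G'): step: R->5, L=0; G->plug->F->R->A->L->B->refl->C->L'->C->R'->A->plug->A
Char 2 ('B'): step: R->6, L=0; B->plug->B->R->A->L->B->refl->C->L'->C->R'->C->plug->C
Char 3 ('E'): step: R->7, L=0; E->plug->H->R->E->L->F->refl->A->L'->D->R'->F->plug->G
Char 4 ('A'): step: R->0, L->1 (L advanced); A->plug->A->R->A->L->D->refl->G->L'->E->R'->B->plug->B
Char 5 ('F'): step: R->1, L=1; F->plug->G->R->F->L->F->refl->A->L'->H->R'->H->plug->E
Char 6 ('H'): step: R->2, L=1; H->plug->E->R->B->L->B->refl->C->L'->G->R'->G->plug->F
Char 7 ('F'): step: R->3, L=1; F->plug->G->R->B->L->B->refl->C->L'->G->R'->A->plug->A
Char 8 ('F'): step: R->4, L=1; F->plug->G->R->B->L->B->refl->C->L'->G->R'->A->plug->A
Char 9 ('F'): step: R->5, L=1; F->plug->G->R->E->L->G->refl->D->L'->A->R'->F->plug->G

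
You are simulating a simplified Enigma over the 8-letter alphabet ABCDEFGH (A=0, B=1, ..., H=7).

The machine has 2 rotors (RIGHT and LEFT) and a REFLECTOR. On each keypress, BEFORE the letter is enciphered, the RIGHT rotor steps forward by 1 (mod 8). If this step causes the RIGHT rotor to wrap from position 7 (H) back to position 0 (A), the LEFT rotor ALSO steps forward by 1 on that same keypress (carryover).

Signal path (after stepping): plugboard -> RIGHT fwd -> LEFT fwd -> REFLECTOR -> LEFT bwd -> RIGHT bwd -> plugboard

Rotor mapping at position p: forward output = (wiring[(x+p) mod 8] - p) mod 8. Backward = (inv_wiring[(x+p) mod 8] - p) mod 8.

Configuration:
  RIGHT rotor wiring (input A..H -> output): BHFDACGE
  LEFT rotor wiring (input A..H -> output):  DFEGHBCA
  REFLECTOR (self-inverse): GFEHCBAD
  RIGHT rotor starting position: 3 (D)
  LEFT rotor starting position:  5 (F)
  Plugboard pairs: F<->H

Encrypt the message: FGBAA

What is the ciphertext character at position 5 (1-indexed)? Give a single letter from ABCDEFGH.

Char 1 ('F'): step: R->4, L=5; F->plug->H->R->H->L->C->refl->E->L'->A->R'->D->plug->D
Char 2 ('G'): step: R->5, L=5; G->plug->G->R->G->L->B->refl->F->L'->B->R'->B->plug->B
Char 3 ('B'): step: R->6, L=5; B->plug->B->R->G->L->B->refl->F->L'->B->R'->D->plug->D
Char 4 ('A'): step: R->7, L=5; A->plug->A->R->F->L->H->refl->D->L'->C->R'->B->plug->B
Char 5 ('A'): step: R->0, L->6 (L advanced); A->plug->A->R->B->L->C->refl->E->L'->A->R'->E->plug->E

E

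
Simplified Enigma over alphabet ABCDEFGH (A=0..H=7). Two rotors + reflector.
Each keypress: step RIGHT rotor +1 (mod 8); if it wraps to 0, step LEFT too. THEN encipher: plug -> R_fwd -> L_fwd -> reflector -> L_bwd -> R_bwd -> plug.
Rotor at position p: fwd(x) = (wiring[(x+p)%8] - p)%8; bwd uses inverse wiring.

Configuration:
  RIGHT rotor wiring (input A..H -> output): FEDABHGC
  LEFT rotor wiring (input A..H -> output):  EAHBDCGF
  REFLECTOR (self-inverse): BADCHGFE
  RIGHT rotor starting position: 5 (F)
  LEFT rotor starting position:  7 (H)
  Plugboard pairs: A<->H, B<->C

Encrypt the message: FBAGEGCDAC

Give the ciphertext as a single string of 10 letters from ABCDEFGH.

Char 1 ('F'): step: R->6, L=7; F->plug->F->R->C->L->B->refl->A->L'->D->R'->G->plug->G
Char 2 ('B'): step: R->7, L=7; B->plug->C->R->F->L->E->refl->H->L'->H->R'->H->plug->A
Char 3 ('A'): step: R->0, L->0 (L advanced); A->plug->H->R->C->L->H->refl->E->L'->A->R'->D->plug->D
Char 4 ('G'): step: R->1, L=0; G->plug->G->R->B->L->A->refl->B->L'->D->R'->A->plug->H
Char 5 ('E'): step: R->2, L=0; E->plug->E->R->E->L->D->refl->C->L'->F->R'->D->plug->D
Char 6 ('G'): step: R->3, L=0; G->plug->G->R->B->L->A->refl->B->L'->D->R'->D->plug->D
Char 7 ('C'): step: R->4, L=0; C->plug->B->R->D->L->B->refl->A->L'->B->R'->E->plug->E
Char 8 ('D'): step: R->5, L=0; D->plug->D->R->A->L->E->refl->H->L'->C->R'->A->plug->H
Char 9 ('A'): step: R->6, L=0; A->plug->H->R->B->L->A->refl->B->L'->D->R'->G->plug->G
Char 10 ('C'): step: R->7, L=0; C->plug->B->R->G->L->G->refl->F->L'->H->R'->H->plug->A

Answer: GADHDDEHGA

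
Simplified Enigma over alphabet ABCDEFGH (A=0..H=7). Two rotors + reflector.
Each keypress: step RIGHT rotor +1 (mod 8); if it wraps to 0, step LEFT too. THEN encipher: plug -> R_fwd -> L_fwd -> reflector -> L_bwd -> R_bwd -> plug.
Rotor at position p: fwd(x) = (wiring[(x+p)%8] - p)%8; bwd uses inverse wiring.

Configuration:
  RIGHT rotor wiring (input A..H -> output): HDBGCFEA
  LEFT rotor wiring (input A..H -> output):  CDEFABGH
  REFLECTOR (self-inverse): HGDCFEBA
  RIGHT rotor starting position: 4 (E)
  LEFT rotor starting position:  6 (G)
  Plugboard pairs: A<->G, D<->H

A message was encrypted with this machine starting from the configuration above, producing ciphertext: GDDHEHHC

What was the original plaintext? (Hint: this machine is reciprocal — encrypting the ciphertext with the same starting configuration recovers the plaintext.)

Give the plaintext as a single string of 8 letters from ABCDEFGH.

Answer: DGBCCEDF

Derivation:
Char 1 ('G'): step: R->5, L=6; G->plug->A->R->A->L->A->refl->H->L'->F->R'->H->plug->D
Char 2 ('D'): step: R->6, L=6; D->plug->H->R->H->L->D->refl->C->L'->G->R'->A->plug->G
Char 3 ('D'): step: R->7, L=6; D->plug->H->R->F->L->H->refl->A->L'->A->R'->B->plug->B
Char 4 ('H'): step: R->0, L->7 (L advanced); H->plug->D->R->G->L->C->refl->D->L'->B->R'->C->plug->C
Char 5 ('E'): step: R->1, L=7; E->plug->E->R->E->L->G->refl->B->L'->F->R'->C->plug->C
Char 6 ('H'): step: R->2, L=7; H->plug->D->R->D->L->F->refl->E->L'->C->R'->E->plug->E
Char 7 ('H'): step: R->3, L=7; H->plug->D->R->B->L->D->refl->C->L'->G->R'->H->plug->D
Char 8 ('C'): step: R->4, L=7; C->plug->C->R->A->L->A->refl->H->L'->H->R'->F->plug->F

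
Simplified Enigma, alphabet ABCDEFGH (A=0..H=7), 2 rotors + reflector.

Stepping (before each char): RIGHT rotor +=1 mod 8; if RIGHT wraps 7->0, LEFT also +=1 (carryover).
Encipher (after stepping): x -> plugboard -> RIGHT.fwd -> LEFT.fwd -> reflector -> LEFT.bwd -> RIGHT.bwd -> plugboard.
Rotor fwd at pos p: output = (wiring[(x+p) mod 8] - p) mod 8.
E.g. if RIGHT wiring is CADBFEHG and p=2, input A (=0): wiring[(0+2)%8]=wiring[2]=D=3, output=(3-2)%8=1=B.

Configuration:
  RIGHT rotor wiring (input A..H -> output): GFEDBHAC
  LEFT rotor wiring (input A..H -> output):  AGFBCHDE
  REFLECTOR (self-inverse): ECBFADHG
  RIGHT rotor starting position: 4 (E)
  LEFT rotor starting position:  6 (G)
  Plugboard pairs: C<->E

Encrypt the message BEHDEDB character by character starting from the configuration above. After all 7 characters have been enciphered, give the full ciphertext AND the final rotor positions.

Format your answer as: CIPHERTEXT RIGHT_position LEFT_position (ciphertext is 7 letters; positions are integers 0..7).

Char 1 ('B'): step: R->5, L=6; B->plug->B->R->D->L->A->refl->E->L'->G->R'->G->plug->G
Char 2 ('E'): step: R->6, L=6; E->plug->C->R->A->L->F->refl->D->L'->F->R'->F->plug->F
Char 3 ('H'): step: R->7, L=6; H->plug->H->R->B->L->G->refl->H->L'->E->R'->E->plug->C
Char 4 ('D'): step: R->0, L->7 (L advanced); D->plug->D->R->D->L->G->refl->H->L'->C->R'->H->plug->H
Char 5 ('E'): step: R->1, L=7; E->plug->C->R->C->L->H->refl->G->L'->D->R'->B->plug->B
Char 6 ('D'): step: R->2, L=7; D->plug->D->R->F->L->D->refl->F->L'->A->R'->F->plug->F
Char 7 ('B'): step: R->3, L=7; B->plug->B->R->G->L->A->refl->E->L'->H->R'->E->plug->C
Final: ciphertext=GFCHBFC, RIGHT=3, LEFT=7

Answer: GFCHBFC 3 7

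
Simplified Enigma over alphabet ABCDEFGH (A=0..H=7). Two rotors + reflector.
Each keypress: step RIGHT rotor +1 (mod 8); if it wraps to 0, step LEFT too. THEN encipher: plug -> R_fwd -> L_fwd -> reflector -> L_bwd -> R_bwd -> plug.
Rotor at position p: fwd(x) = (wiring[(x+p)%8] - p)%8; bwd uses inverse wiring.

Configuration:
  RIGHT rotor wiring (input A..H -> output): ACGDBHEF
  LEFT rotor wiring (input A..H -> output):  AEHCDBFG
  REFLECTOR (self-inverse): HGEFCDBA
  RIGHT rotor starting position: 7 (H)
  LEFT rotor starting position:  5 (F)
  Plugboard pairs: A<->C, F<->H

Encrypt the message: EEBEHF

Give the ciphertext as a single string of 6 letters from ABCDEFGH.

Char 1 ('E'): step: R->0, L->6 (L advanced); E->plug->E->R->B->L->A->refl->H->L'->A->R'->A->plug->C
Char 2 ('E'): step: R->1, L=6; E->plug->E->R->G->L->F->refl->D->L'->H->R'->H->plug->F
Char 3 ('B'): step: R->2, L=6; B->plug->B->R->B->L->A->refl->H->L'->A->R'->H->plug->F
Char 4 ('E'): step: R->3, L=6; E->plug->E->R->C->L->C->refl->E->L'->F->R'->F->plug->H
Char 5 ('H'): step: R->4, L=6; H->plug->F->R->G->L->F->refl->D->L'->H->R'->H->plug->F
Char 6 ('F'): step: R->5, L=6; F->plug->H->R->E->L->B->refl->G->L'->D->R'->D->plug->D

Answer: CFFHFD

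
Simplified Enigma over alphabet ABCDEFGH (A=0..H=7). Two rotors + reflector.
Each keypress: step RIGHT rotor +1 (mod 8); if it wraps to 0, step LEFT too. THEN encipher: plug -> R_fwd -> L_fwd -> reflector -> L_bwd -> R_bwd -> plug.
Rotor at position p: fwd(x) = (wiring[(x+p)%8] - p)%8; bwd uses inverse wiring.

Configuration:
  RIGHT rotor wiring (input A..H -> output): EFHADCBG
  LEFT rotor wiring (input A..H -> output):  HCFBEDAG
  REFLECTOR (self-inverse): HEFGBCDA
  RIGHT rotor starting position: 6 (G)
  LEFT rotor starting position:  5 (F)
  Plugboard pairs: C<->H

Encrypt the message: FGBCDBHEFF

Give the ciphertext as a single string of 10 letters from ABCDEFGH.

Answer: GAGGAHBCEE

Derivation:
Char 1 ('F'): step: R->7, L=5; F->plug->F->R->E->L->F->refl->C->L'->D->R'->G->plug->G
Char 2 ('G'): step: R->0, L->6 (L advanced); G->plug->G->R->B->L->A->refl->H->L'->E->R'->A->plug->A
Char 3 ('B'): step: R->1, L=6; B->plug->B->R->G->L->G->refl->D->L'->F->R'->G->plug->G
Char 4 ('C'): step: R->2, L=6; C->plug->H->R->D->L->E->refl->B->L'->C->R'->G->plug->G
Char 5 ('D'): step: R->3, L=6; D->plug->D->R->G->L->G->refl->D->L'->F->R'->A->plug->A
Char 6 ('B'): step: R->4, L=6; B->plug->B->R->G->L->G->refl->D->L'->F->R'->C->plug->H
Char 7 ('H'): step: R->5, L=6; H->plug->C->R->B->L->A->refl->H->L'->E->R'->B->plug->B
Char 8 ('E'): step: R->6, L=6; E->plug->E->R->B->L->A->refl->H->L'->E->R'->H->plug->C
Char 9 ('F'): step: R->7, L=6; F->plug->F->R->E->L->H->refl->A->L'->B->R'->E->plug->E
Char 10 ('F'): step: R->0, L->7 (L advanced); F->plug->F->R->C->L->D->refl->G->L'->D->R'->E->plug->E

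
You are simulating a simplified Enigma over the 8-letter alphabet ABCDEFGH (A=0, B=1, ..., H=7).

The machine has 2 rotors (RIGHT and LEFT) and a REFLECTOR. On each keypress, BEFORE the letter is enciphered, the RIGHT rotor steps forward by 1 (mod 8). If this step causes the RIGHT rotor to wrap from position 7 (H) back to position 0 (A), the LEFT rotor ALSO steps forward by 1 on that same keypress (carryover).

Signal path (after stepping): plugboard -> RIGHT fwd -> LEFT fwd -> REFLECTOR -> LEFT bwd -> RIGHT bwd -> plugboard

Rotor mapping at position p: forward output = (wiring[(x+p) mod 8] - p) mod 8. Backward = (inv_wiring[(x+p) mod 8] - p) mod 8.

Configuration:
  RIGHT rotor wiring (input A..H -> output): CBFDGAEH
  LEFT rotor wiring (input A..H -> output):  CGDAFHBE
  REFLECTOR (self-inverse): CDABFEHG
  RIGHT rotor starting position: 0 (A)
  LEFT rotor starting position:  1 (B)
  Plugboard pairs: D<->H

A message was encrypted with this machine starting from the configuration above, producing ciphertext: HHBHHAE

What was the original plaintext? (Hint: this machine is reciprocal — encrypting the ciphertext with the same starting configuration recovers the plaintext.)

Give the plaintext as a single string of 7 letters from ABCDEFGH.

Answer: DDACDEC

Derivation:
Char 1 ('H'): step: R->1, L=1; H->plug->D->R->F->L->A->refl->C->L'->B->R'->H->plug->D
Char 2 ('H'): step: R->2, L=1; H->plug->D->R->G->L->D->refl->B->L'->H->R'->H->plug->D
Char 3 ('B'): step: R->3, L=1; B->plug->B->R->D->L->E->refl->F->L'->A->R'->A->plug->A
Char 4 ('H'): step: R->4, L=1; H->plug->D->R->D->L->E->refl->F->L'->A->R'->C->plug->C
Char 5 ('H'): step: R->5, L=1; H->plug->D->R->F->L->A->refl->C->L'->B->R'->H->plug->D
Char 6 ('A'): step: R->6, L=1; A->plug->A->R->G->L->D->refl->B->L'->H->R'->E->plug->E
Char 7 ('E'): step: R->7, L=1; E->plug->E->R->E->L->G->refl->H->L'->C->R'->C->plug->C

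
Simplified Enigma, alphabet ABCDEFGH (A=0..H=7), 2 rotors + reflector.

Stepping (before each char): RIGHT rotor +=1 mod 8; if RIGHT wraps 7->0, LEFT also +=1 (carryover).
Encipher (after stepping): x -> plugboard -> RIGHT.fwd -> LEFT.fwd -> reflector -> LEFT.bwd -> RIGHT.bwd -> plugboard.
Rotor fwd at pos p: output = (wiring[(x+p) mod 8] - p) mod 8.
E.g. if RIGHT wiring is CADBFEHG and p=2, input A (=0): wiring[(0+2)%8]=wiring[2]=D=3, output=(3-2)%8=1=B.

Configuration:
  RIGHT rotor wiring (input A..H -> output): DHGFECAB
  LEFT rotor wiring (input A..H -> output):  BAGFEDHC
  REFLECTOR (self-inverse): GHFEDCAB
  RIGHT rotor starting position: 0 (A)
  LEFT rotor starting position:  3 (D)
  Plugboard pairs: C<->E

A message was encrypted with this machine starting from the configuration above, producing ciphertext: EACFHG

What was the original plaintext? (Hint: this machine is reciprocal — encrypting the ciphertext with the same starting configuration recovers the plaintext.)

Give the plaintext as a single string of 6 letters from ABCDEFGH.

Answer: CGFCBC

Derivation:
Char 1 ('E'): step: R->1, L=3; E->plug->C->R->E->L->H->refl->B->L'->B->R'->E->plug->C
Char 2 ('A'): step: R->2, L=3; A->plug->A->R->E->L->H->refl->B->L'->B->R'->G->plug->G
Char 3 ('C'): step: R->3, L=3; C->plug->E->R->G->L->F->refl->C->L'->A->R'->F->plug->F
Char 4 ('F'): step: R->4, L=3; F->plug->F->R->D->L->E->refl->D->L'->H->R'->E->plug->C
Char 5 ('H'): step: R->5, L=3; H->plug->H->R->H->L->D->refl->E->L'->D->R'->B->plug->B
Char 6 ('G'): step: R->6, L=3; G->plug->G->R->G->L->F->refl->C->L'->A->R'->E->plug->C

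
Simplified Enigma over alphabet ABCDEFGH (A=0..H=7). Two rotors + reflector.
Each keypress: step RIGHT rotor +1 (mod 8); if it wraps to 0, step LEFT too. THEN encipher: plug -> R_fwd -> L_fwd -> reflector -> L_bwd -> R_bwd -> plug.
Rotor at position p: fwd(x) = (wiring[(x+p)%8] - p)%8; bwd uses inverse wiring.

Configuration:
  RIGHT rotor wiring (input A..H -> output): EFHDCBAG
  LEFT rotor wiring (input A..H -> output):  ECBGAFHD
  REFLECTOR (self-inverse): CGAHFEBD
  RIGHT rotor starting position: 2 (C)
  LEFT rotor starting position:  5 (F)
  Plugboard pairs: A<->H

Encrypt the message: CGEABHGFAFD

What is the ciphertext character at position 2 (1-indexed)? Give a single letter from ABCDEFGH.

Char 1 ('C'): step: R->3, L=5; C->plug->C->R->G->L->B->refl->G->L'->C->R'->G->plug->G
Char 2 ('G'): step: R->4, L=5; G->plug->G->R->D->L->H->refl->D->L'->H->R'->H->plug->A

A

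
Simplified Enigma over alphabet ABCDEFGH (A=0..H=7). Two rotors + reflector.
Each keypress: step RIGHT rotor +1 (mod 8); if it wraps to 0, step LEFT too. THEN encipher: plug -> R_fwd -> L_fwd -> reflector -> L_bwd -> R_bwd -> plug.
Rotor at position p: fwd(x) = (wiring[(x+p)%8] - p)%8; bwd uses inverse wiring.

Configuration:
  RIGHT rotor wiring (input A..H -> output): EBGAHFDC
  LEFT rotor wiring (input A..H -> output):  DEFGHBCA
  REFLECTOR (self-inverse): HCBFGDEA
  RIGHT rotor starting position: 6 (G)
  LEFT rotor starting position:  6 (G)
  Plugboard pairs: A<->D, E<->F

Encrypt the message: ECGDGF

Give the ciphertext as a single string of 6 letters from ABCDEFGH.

Answer: DAHCAA

Derivation:
Char 1 ('E'): step: R->7, L=6; E->plug->F->R->A->L->E->refl->G->L'->D->R'->A->plug->D
Char 2 ('C'): step: R->0, L->7 (L advanced); C->plug->C->R->G->L->C->refl->B->L'->A->R'->D->plug->A
Char 3 ('G'): step: R->1, L=7; G->plug->G->R->B->L->E->refl->G->L'->D->R'->H->plug->H
Char 4 ('D'): step: R->2, L=7; D->plug->A->R->E->L->H->refl->A->L'->F->R'->C->plug->C
Char 5 ('G'): step: R->3, L=7; G->plug->G->R->G->L->C->refl->B->L'->A->R'->D->plug->A
Char 6 ('F'): step: R->4, L=7; F->plug->E->R->A->L->B->refl->C->L'->G->R'->D->plug->A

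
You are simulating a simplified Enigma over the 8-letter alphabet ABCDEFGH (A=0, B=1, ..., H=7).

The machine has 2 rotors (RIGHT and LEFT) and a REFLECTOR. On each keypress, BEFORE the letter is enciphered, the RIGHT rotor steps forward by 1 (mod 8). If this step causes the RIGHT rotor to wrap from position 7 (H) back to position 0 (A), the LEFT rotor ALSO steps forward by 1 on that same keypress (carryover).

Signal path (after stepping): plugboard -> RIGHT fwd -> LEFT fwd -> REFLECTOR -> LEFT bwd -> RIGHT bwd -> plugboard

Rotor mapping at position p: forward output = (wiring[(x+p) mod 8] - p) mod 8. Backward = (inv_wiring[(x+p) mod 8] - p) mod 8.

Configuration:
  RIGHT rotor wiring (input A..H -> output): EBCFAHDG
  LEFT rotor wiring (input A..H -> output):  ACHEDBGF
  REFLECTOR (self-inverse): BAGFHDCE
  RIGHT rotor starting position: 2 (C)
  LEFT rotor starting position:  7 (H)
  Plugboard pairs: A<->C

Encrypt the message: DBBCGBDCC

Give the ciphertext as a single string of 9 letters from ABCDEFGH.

Char 1 ('D'): step: R->3, L=7; D->plug->D->R->A->L->G->refl->C->L'->G->R'->G->plug->G
Char 2 ('B'): step: R->4, L=7; B->plug->B->R->D->L->A->refl->B->L'->B->R'->H->plug->H
Char 3 ('B'): step: R->5, L=7; B->plug->B->R->G->L->C->refl->G->L'->A->R'->G->plug->G
Char 4 ('C'): step: R->6, L=7; C->plug->A->R->F->L->E->refl->H->L'->H->R'->F->plug->F
Char 5 ('G'): step: R->7, L=7; G->plug->G->R->A->L->G->refl->C->L'->G->R'->E->plug->E
Char 6 ('B'): step: R->0, L->0 (L advanced); B->plug->B->R->B->L->C->refl->G->L'->G->R'->H->plug->H
Char 7 ('D'): step: R->1, L=0; D->plug->D->R->H->L->F->refl->D->L'->E->R'->C->plug->A
Char 8 ('C'): step: R->2, L=0; C->plug->A->R->A->L->A->refl->B->L'->F->R'->D->plug->D
Char 9 ('C'): step: R->3, L=0; C->plug->A->R->C->L->H->refl->E->L'->D->R'->E->plug->E

Answer: GHGFEHADE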